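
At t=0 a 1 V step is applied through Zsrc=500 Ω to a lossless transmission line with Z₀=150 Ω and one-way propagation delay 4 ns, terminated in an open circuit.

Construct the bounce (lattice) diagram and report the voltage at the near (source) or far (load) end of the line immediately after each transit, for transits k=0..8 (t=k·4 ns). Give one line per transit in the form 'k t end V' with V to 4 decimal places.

0 0 source 0.2308
1 4 load 0.4615
2 8 source 0.5858
3 12 load 0.7101
4 16 source 0.7770
5 20 load 0.8439
6 24 source 0.8799
7 28 load 0.9159
8 32 source 0.9353

Γ_L=1.000000, Γ_S=0.538462; launch V₁=1·150/650=0.230769
k=0 src: V=0.2308
k=1 load: inc=0.230769, refl=0.230769·1.000000=0.2308; V=0.000000+0.230769+0.230769=0.4615
k=2 src: inc=0.230769, refl=0.230769·0.538462=0.1243; V=0.230769+0.230769+0.124260=0.5858
k=3 load: inc=0.124260, refl=0.124260·1.000000=0.1243; V=0.461538+0.124260+0.124260=0.7101
k=4 src: inc=0.124260, refl=0.124260·0.538462=0.0669; V=0.585799+0.124260+0.066909=0.7770
k=5 load: inc=0.066909, refl=0.066909·1.000000=0.0669; V=0.710059+0.066909+0.066909=0.8439
k=6 src: inc=0.066909, refl=0.066909·0.538462=0.0360; V=0.776969+0.066909+0.036028=0.8799
k=7 load: inc=0.036028, refl=0.036028·1.000000=0.0360; V=0.843878+0.036028+0.036028=0.9159
k=8 src: inc=0.036028, refl=0.036028·0.538462=0.0194; V=0.879906+0.036028+0.019400=0.9353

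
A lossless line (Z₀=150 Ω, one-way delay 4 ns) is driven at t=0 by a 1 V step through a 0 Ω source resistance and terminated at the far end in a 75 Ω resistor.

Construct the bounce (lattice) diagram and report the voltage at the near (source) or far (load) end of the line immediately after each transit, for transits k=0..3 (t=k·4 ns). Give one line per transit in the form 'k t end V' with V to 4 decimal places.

0 0 source 1.0000
1 4 load 0.6667
2 8 source 1.0000
3 12 load 0.8889

Γ_L=-0.333333, Γ_S=-1.000000; launch V₁=1·150/150=1.000000
k=0 src: V=1.0000
k=1 load: inc=1.000000, refl=1.000000·-0.333333=-0.3333; V=0.000000+1.000000+-0.333333=0.6667
k=2 src: inc=-0.333333, refl=-0.333333·-1.000000=0.3333; V=1.000000+-0.333333+0.333333=1.0000
k=3 load: inc=0.333333, refl=0.333333·-0.333333=-0.1111; V=0.666667+0.333333+-0.111111=0.8889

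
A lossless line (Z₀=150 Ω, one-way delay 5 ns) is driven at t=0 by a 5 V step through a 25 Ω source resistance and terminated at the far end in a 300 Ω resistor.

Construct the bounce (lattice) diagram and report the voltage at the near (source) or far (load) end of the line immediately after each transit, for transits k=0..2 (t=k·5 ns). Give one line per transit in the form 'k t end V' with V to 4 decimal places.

Γ_L=0.333333, Γ_S=-0.714286; launch V₁=5·150/175=4.285714
k=0 src: V=4.2857
k=1 load: inc=4.285714, refl=4.285714·0.333333=1.4286; V=0.000000+4.285714+1.428571=5.7143
k=2 src: inc=1.428571, refl=1.428571·-0.714286=-1.0204; V=4.285714+1.428571+-1.020408=4.6939

0 0 source 4.2857
1 5 load 5.7143
2 10 source 4.6939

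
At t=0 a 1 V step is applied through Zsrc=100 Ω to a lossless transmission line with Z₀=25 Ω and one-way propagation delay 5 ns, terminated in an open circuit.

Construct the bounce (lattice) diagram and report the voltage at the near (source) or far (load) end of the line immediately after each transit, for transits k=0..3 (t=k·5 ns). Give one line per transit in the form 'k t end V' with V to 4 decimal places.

0 0 source 0.2000
1 5 load 0.4000
2 10 source 0.5200
3 15 load 0.6400

Γ_L=1.000000, Γ_S=0.600000; launch V₁=1·25/125=0.200000
k=0 src: V=0.2000
k=1 load: inc=0.200000, refl=0.200000·1.000000=0.2000; V=0.000000+0.200000+0.200000=0.4000
k=2 src: inc=0.200000, refl=0.200000·0.600000=0.1200; V=0.200000+0.200000+0.120000=0.5200
k=3 load: inc=0.120000, refl=0.120000·1.000000=0.1200; V=0.400000+0.120000+0.120000=0.6400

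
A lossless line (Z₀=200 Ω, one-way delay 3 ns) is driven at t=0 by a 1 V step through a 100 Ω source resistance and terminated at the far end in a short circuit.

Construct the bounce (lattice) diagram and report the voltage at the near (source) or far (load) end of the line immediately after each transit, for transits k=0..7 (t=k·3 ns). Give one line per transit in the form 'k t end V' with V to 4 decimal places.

0 0 source 0.6667
1 3 load 0.0000
2 6 source 0.2222
3 9 load 0.0000
4 12 source 0.0741
5 15 load 0.0000
6 18 source 0.0247
7 21 load 0.0000

Γ_L=-1.000000, Γ_S=-0.333333; launch V₁=1·200/300=0.666667
k=0 src: V=0.6667
k=1 load: inc=0.666667, refl=0.666667·-1.000000=-0.6667; V=0.000000+0.666667+-0.666667=0.0000
k=2 src: inc=-0.666667, refl=-0.666667·-0.333333=0.2222; V=0.666667+-0.666667+0.222222=0.2222
k=3 load: inc=0.222222, refl=0.222222·-1.000000=-0.2222; V=0.000000+0.222222+-0.222222=0.0000
k=4 src: inc=-0.222222, refl=-0.222222·-0.333333=0.0741; V=0.222222+-0.222222+0.074074=0.0741
k=5 load: inc=0.074074, refl=0.074074·-1.000000=-0.0741; V=0.000000+0.074074+-0.074074=0.0000
k=6 src: inc=-0.074074, refl=-0.074074·-0.333333=0.0247; V=0.074074+-0.074074+0.024691=0.0247
k=7 load: inc=0.024691, refl=0.024691·-1.000000=-0.0247; V=0.000000+0.024691+-0.024691=0.0000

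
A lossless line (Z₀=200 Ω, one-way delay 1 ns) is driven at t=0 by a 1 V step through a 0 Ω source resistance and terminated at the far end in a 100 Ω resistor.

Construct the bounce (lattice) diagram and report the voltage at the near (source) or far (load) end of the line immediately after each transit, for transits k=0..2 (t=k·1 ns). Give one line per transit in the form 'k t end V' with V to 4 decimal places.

Γ_L=-0.333333, Γ_S=-1.000000; launch V₁=1·200/200=1.000000
k=0 src: V=1.0000
k=1 load: inc=1.000000, refl=1.000000·-0.333333=-0.3333; V=0.000000+1.000000+-0.333333=0.6667
k=2 src: inc=-0.333333, refl=-0.333333·-1.000000=0.3333; V=1.000000+-0.333333+0.333333=1.0000

0 0 source 1.0000
1 1 load 0.6667
2 2 source 1.0000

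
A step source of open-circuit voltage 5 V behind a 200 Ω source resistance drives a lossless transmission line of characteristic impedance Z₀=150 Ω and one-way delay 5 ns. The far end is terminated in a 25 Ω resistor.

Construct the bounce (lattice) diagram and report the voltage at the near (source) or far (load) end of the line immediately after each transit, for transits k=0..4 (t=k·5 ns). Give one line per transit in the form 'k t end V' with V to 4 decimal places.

0 0 source 2.1429
1 5 load 0.6122
2 10 source 0.3936
3 15 load 0.5498
4 20 source 0.5721

Γ_L=-0.714286, Γ_S=0.142857; launch V₁=5·150/350=2.142857
k=0 src: V=2.1429
k=1 load: inc=2.142857, refl=2.142857·-0.714286=-1.5306; V=0.000000+2.142857+-1.530612=0.6122
k=2 src: inc=-1.530612, refl=-1.530612·0.142857=-0.2187; V=2.142857+-1.530612+-0.218659=0.3936
k=3 load: inc=-0.218659, refl=-0.218659·-0.714286=0.1562; V=0.612245+-0.218659+0.156185=0.5498
k=4 src: inc=0.156185, refl=0.156185·0.142857=0.0223; V=0.393586+0.156185+0.022312=0.5721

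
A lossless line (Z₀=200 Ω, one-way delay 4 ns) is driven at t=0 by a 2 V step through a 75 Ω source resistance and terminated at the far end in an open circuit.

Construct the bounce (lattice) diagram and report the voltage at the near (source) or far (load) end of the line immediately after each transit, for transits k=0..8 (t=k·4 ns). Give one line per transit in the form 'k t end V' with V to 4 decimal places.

0 0 source 1.4545
1 4 load 2.9091
2 8 source 2.2479
3 12 load 1.5868
4 16 source 1.8873
5 20 load 2.1878
6 24 source 2.0512
7 28 load 1.9146
8 32 source 1.9767

Γ_L=1.000000, Γ_S=-0.454545; launch V₁=2·200/275=1.454545
k=0 src: V=1.4545
k=1 load: inc=1.454545, refl=1.454545·1.000000=1.4545; V=0.000000+1.454545+1.454545=2.9091
k=2 src: inc=1.454545, refl=1.454545·-0.454545=-0.6612; V=1.454545+1.454545+-0.661157=2.2479
k=3 load: inc=-0.661157, refl=-0.661157·1.000000=-0.6612; V=2.909091+-0.661157+-0.661157=1.5868
k=4 src: inc=-0.661157, refl=-0.661157·-0.454545=0.3005; V=2.247934+-0.661157+0.300526=1.8873
k=5 load: inc=0.300526, refl=0.300526·1.000000=0.3005; V=1.586777+0.300526+0.300526=2.1878
k=6 src: inc=0.300526, refl=0.300526·-0.454545=-0.1366; V=1.887303+0.300526+-0.136603=2.0512
k=7 load: inc=-0.136603, refl=-0.136603·1.000000=-0.1366; V=2.187829+-0.136603+-0.136603=1.9146
k=8 src: inc=-0.136603, refl=-0.136603·-0.454545=0.0621; V=2.051226+-0.136603+0.062092=1.9767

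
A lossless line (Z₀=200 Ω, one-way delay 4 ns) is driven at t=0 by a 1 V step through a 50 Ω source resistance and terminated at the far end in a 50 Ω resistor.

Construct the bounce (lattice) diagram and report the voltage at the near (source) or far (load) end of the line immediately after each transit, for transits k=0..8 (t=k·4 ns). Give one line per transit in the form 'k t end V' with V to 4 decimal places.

Γ_L=-0.600000, Γ_S=-0.600000; launch V₁=1·200/250=0.800000
k=0 src: V=0.8000
k=1 load: inc=0.800000, refl=0.800000·-0.600000=-0.4800; V=0.000000+0.800000+-0.480000=0.3200
k=2 src: inc=-0.480000, refl=-0.480000·-0.600000=0.2880; V=0.800000+-0.480000+0.288000=0.6080
k=3 load: inc=0.288000, refl=0.288000·-0.600000=-0.1728; V=0.320000+0.288000+-0.172800=0.4352
k=4 src: inc=-0.172800, refl=-0.172800·-0.600000=0.1037; V=0.608000+-0.172800+0.103680=0.5389
k=5 load: inc=0.103680, refl=0.103680·-0.600000=-0.0622; V=0.435200+0.103680+-0.062208=0.4767
k=6 src: inc=-0.062208, refl=-0.062208·-0.600000=0.0373; V=0.538880+-0.062208+0.037325=0.5140
k=7 load: inc=0.037325, refl=0.037325·-0.600000=-0.0224; V=0.476672+0.037325+-0.022395=0.4916
k=8 src: inc=-0.022395, refl=-0.022395·-0.600000=0.0134; V=0.513997+-0.022395+0.013437=0.5050

0 0 source 0.8000
1 4 load 0.3200
2 8 source 0.6080
3 12 load 0.4352
4 16 source 0.5389
5 20 load 0.4767
6 24 source 0.5140
7 28 load 0.4916
8 32 source 0.5050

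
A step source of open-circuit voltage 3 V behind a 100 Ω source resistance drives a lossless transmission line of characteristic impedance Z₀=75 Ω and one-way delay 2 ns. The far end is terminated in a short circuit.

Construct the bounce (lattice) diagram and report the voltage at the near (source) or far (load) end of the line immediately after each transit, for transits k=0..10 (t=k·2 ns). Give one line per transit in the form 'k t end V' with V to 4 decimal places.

Γ_L=-1.000000, Γ_S=0.142857; launch V₁=3·75/175=1.285714
k=0 src: V=1.2857
k=1 load: inc=1.285714, refl=1.285714·-1.000000=-1.2857; V=0.000000+1.285714+-1.285714=0.0000
k=2 src: inc=-1.285714, refl=-1.285714·0.142857=-0.1837; V=1.285714+-1.285714+-0.183673=-0.1837
k=3 load: inc=-0.183673, refl=-0.183673·-1.000000=0.1837; V=0.000000+-0.183673+0.183673=0.0000
k=4 src: inc=0.183673, refl=0.183673·0.142857=0.0262; V=-0.183673+0.183673+0.026239=0.0262
k=5 load: inc=0.026239, refl=0.026239·-1.000000=-0.0262; V=0.000000+0.026239+-0.026239=0.0000
k=6 src: inc=-0.026239, refl=-0.026239·0.142857=-0.0037; V=0.026239+-0.026239+-0.003748=-0.0037
k=7 load: inc=-0.003748, refl=-0.003748·-1.000000=0.0037; V=0.000000+-0.003748+0.003748=0.0000
k=8 src: inc=0.003748, refl=0.003748·0.142857=0.0005; V=-0.003748+0.003748+0.000535=0.0005
k=9 load: inc=0.000535, refl=0.000535·-1.000000=-0.0005; V=0.000000+0.000535+-0.000535=0.0000
k=10 src: inc=-0.000535, refl=-0.000535·0.142857=-0.0001; V=0.000535+-0.000535+-0.000076=-0.0001

0 0 source 1.2857
1 2 load 0.0000
2 4 source -0.1837
3 6 load 0.0000
4 8 source 0.0262
5 10 load 0.0000
6 12 source -0.0037
7 14 load 0.0000
8 16 source 0.0005
9 18 load 0.0000
10 20 source -0.0001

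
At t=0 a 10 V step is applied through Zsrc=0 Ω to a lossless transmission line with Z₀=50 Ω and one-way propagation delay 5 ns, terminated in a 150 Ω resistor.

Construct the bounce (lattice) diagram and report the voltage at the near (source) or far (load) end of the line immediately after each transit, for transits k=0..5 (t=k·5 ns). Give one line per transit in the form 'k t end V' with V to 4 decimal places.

Γ_L=0.500000, Γ_S=-1.000000; launch V₁=10·50/50=10.000000
k=0 src: V=10.0000
k=1 load: inc=10.000000, refl=10.000000·0.500000=5.0000; V=0.000000+10.000000+5.000000=15.0000
k=2 src: inc=5.000000, refl=5.000000·-1.000000=-5.0000; V=10.000000+5.000000+-5.000000=10.0000
k=3 load: inc=-5.000000, refl=-5.000000·0.500000=-2.5000; V=15.000000+-5.000000+-2.500000=7.5000
k=4 src: inc=-2.500000, refl=-2.500000·-1.000000=2.5000; V=10.000000+-2.500000+2.500000=10.0000
k=5 load: inc=2.500000, refl=2.500000·0.500000=1.2500; V=7.500000+2.500000+1.250000=11.2500

0 0 source 10.0000
1 5 load 15.0000
2 10 source 10.0000
3 15 load 7.5000
4 20 source 10.0000
5 25 load 11.2500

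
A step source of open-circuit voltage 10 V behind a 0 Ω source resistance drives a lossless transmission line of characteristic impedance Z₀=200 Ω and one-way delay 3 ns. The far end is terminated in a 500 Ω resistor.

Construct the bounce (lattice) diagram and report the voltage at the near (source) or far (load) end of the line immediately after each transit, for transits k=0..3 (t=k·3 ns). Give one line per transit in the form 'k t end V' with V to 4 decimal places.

0 0 source 10.0000
1 3 load 14.2857
2 6 source 10.0000
3 9 load 8.1633

Γ_L=0.428571, Γ_S=-1.000000; launch V₁=10·200/200=10.000000
k=0 src: V=10.0000
k=1 load: inc=10.000000, refl=10.000000·0.428571=4.2857; V=0.000000+10.000000+4.285714=14.2857
k=2 src: inc=4.285714, refl=4.285714·-1.000000=-4.2857; V=10.000000+4.285714+-4.285714=10.0000
k=3 load: inc=-4.285714, refl=-4.285714·0.428571=-1.8367; V=14.285714+-4.285714+-1.836735=8.1633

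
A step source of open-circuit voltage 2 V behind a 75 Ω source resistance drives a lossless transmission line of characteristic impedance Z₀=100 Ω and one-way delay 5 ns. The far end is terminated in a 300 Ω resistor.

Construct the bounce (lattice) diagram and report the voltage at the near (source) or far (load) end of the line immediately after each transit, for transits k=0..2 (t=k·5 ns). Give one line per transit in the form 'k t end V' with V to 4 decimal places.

Γ_L=0.500000, Γ_S=-0.142857; launch V₁=2·100/175=1.142857
k=0 src: V=1.1429
k=1 load: inc=1.142857, refl=1.142857·0.500000=0.5714; V=0.000000+1.142857+0.571429=1.7143
k=2 src: inc=0.571429, refl=0.571429·-0.142857=-0.0816; V=1.142857+0.571429+-0.081633=1.6327

0 0 source 1.1429
1 5 load 1.7143
2 10 source 1.6327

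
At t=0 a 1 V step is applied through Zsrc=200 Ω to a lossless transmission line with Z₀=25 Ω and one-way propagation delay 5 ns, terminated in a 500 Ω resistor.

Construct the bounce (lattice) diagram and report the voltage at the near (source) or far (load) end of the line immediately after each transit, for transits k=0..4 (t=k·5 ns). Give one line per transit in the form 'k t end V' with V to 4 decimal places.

Γ_L=0.904762, Γ_S=0.777778; launch V₁=1·25/225=0.111111
k=0 src: V=0.1111
k=1 load: inc=0.111111, refl=0.111111·0.904762=0.1005; V=0.000000+0.111111+0.100529=0.2116
k=2 src: inc=0.100529, refl=0.100529·0.777778=0.0782; V=0.111111+0.100529+0.078189=0.2898
k=3 load: inc=0.078189, refl=0.078189·0.904762=0.0707; V=0.211640+0.078189+0.070743=0.3606
k=4 src: inc=0.070743, refl=0.070743·0.777778=0.0550; V=0.289830+0.070743+0.055022=0.4156

0 0 source 0.1111
1 5 load 0.2116
2 10 source 0.2898
3 15 load 0.3606
4 20 source 0.4156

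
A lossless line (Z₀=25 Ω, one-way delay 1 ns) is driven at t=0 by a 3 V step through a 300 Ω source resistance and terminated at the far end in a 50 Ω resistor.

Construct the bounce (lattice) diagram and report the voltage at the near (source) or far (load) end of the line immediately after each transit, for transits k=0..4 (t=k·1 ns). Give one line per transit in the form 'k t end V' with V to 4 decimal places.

0 0 source 0.2308
1 1 load 0.3077
2 2 source 0.3728
3 3 load 0.3945
4 4 source 0.4128

Γ_L=0.333333, Γ_S=0.846154; launch V₁=3·25/325=0.230769
k=0 src: V=0.2308
k=1 load: inc=0.230769, refl=0.230769·0.333333=0.0769; V=0.000000+0.230769+0.076923=0.3077
k=2 src: inc=0.076923, refl=0.076923·0.846154=0.0651; V=0.230769+0.076923+0.065089=0.3728
k=3 load: inc=0.065089, refl=0.065089·0.333333=0.0217; V=0.307692+0.065089+0.021696=0.3945
k=4 src: inc=0.021696, refl=0.021696·0.846154=0.0184; V=0.372781+0.021696+0.018358=0.4128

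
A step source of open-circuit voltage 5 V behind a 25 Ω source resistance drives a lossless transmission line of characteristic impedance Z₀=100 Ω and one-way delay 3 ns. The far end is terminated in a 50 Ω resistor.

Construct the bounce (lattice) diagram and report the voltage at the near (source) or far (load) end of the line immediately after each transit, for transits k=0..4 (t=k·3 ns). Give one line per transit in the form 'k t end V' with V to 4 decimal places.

0 0 source 4.0000
1 3 load 2.6667
2 6 source 3.4667
3 9 load 3.2000
4 12 source 3.3600

Γ_L=-0.333333, Γ_S=-0.600000; launch V₁=5·100/125=4.000000
k=0 src: V=4.0000
k=1 load: inc=4.000000, refl=4.000000·-0.333333=-1.3333; V=0.000000+4.000000+-1.333333=2.6667
k=2 src: inc=-1.333333, refl=-1.333333·-0.600000=0.8000; V=4.000000+-1.333333+0.800000=3.4667
k=3 load: inc=0.800000, refl=0.800000·-0.333333=-0.2667; V=2.666667+0.800000+-0.266667=3.2000
k=4 src: inc=-0.266667, refl=-0.266667·-0.600000=0.1600; V=3.466667+-0.266667+0.160000=3.3600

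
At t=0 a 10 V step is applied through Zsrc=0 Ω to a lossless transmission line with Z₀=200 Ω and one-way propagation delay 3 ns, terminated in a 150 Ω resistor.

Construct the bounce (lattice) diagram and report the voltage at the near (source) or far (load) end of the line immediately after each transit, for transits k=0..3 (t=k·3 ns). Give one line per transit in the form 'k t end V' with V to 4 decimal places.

0 0 source 10.0000
1 3 load 8.5714
2 6 source 10.0000
3 9 load 9.7959

Γ_L=-0.142857, Γ_S=-1.000000; launch V₁=10·200/200=10.000000
k=0 src: V=10.0000
k=1 load: inc=10.000000, refl=10.000000·-0.142857=-1.4286; V=0.000000+10.000000+-1.428571=8.5714
k=2 src: inc=-1.428571, refl=-1.428571·-1.000000=1.4286; V=10.000000+-1.428571+1.428571=10.0000
k=3 load: inc=1.428571, refl=1.428571·-0.142857=-0.2041; V=8.571429+1.428571+-0.204082=9.7959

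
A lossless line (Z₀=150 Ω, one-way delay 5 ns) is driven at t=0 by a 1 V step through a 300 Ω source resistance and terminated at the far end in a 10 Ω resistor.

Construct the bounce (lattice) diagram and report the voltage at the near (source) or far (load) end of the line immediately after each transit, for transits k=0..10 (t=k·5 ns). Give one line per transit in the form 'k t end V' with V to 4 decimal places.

0 0 source 0.3333
1 5 load 0.0417
2 10 source -0.0556
3 15 load 0.0295
4 20 source 0.0579
5 25 load 0.0331
6 30 source 0.0248
7 35 load 0.0320
8 40 source 0.0344
9 45 load 0.0323
10 50 source 0.0316

Γ_L=-0.875000, Γ_S=0.333333; launch V₁=1·150/450=0.333333
k=0 src: V=0.3333
k=1 load: inc=0.333333, refl=0.333333·-0.875000=-0.2917; V=0.000000+0.333333+-0.291667=0.0417
k=2 src: inc=-0.291667, refl=-0.291667·0.333333=-0.0972; V=0.333333+-0.291667+-0.097222=-0.0556
k=3 load: inc=-0.097222, refl=-0.097222·-0.875000=0.0851; V=0.041667+-0.097222+0.085069=0.0295
k=4 src: inc=0.085069, refl=0.085069·0.333333=0.0284; V=-0.055556+0.085069+0.028356=0.0579
k=5 load: inc=0.028356, refl=0.028356·-0.875000=-0.0248; V=0.029514+0.028356+-0.024812=0.0331
k=6 src: inc=-0.024812, refl=-0.024812·0.333333=-0.0083; V=0.057870+-0.024812+-0.008271=0.0248
k=7 load: inc=-0.008271, refl=-0.008271·-0.875000=0.0072; V=0.033058+-0.008271+0.007237=0.0320
k=8 src: inc=0.007237, refl=0.007237·0.333333=0.0024; V=0.024788+0.007237+0.002412=0.0344
k=9 load: inc=0.002412, refl=0.002412·-0.875000=-0.0021; V=0.032025+0.002412+-0.002111=0.0323
k=10 src: inc=-0.002111, refl=-0.002111·0.333333=-0.0007; V=0.034437+-0.002111+-0.000704=0.0316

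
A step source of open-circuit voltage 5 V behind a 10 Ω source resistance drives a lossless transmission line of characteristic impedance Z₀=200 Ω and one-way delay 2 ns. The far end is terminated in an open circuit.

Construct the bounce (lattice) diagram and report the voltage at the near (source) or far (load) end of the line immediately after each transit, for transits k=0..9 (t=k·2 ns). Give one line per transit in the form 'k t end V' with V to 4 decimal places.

Γ_L=1.000000, Γ_S=-0.904762; launch V₁=5·200/210=4.761905
k=0 src: V=4.7619
k=1 load: inc=4.761905, refl=4.761905·1.000000=4.7619; V=0.000000+4.761905+4.761905=9.5238
k=2 src: inc=4.761905, refl=4.761905·-0.904762=-4.3084; V=4.761905+4.761905+-4.308390=5.2154
k=3 load: inc=-4.308390, refl=-4.308390·1.000000=-4.3084; V=9.523810+-4.308390+-4.308390=0.9070
k=4 src: inc=-4.308390, refl=-4.308390·-0.904762=3.8981; V=5.215420+-4.308390+3.898067=4.8051
k=5 load: inc=3.898067, refl=3.898067·1.000000=3.8981; V=0.907029+3.898067+3.898067=8.7032
k=6 src: inc=3.898067, refl=3.898067·-0.904762=-3.5268; V=4.805097+3.898067+-3.526823=5.1763
k=7 load: inc=-3.526823, refl=-3.526823·1.000000=-3.5268; V=8.703164+-3.526823+-3.526823=1.6495
k=8 src: inc=-3.526823, refl=-3.526823·-0.904762=3.1909; V=5.176341+-3.526823+3.190935=4.8405
k=9 load: inc=3.190935, refl=3.190935·1.000000=3.1909; V=1.649518+3.190935+3.190935=8.0314

0 0 source 4.7619
1 2 load 9.5238
2 4 source 5.2154
3 6 load 0.9070
4 8 source 4.8051
5 10 load 8.7032
6 12 source 5.1763
7 14 load 1.6495
8 16 source 4.8405
9 18 load 8.0314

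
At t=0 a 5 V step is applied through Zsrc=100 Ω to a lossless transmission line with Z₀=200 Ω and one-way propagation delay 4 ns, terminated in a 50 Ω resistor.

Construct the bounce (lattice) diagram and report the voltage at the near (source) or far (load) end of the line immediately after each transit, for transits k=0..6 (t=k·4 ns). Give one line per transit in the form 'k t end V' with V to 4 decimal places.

0 0 source 3.3333
1 4 load 1.3333
2 8 source 2.0000
3 12 load 1.6000
4 16 source 1.7333
5 20 load 1.6533
6 24 source 1.6800

Γ_L=-0.600000, Γ_S=-0.333333; launch V₁=5·200/300=3.333333
k=0 src: V=3.3333
k=1 load: inc=3.333333, refl=3.333333·-0.600000=-2.0000; V=0.000000+3.333333+-2.000000=1.3333
k=2 src: inc=-2.000000, refl=-2.000000·-0.333333=0.6667; V=3.333333+-2.000000+0.666667=2.0000
k=3 load: inc=0.666667, refl=0.666667·-0.600000=-0.4000; V=1.333333+0.666667+-0.400000=1.6000
k=4 src: inc=-0.400000, refl=-0.400000·-0.333333=0.1333; V=2.000000+-0.400000+0.133333=1.7333
k=5 load: inc=0.133333, refl=0.133333·-0.600000=-0.0800; V=1.600000+0.133333+-0.080000=1.6533
k=6 src: inc=-0.080000, refl=-0.080000·-0.333333=0.0267; V=1.733333+-0.080000+0.026667=1.6800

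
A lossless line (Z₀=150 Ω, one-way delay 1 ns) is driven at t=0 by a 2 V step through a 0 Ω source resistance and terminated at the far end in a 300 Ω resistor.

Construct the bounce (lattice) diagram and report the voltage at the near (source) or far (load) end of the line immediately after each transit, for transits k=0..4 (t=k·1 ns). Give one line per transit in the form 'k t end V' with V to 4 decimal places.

Γ_L=0.333333, Γ_S=-1.000000; launch V₁=2·150/150=2.000000
k=0 src: V=2.0000
k=1 load: inc=2.000000, refl=2.000000·0.333333=0.6667; V=0.000000+2.000000+0.666667=2.6667
k=2 src: inc=0.666667, refl=0.666667·-1.000000=-0.6667; V=2.000000+0.666667+-0.666667=2.0000
k=3 load: inc=-0.666667, refl=-0.666667·0.333333=-0.2222; V=2.666667+-0.666667+-0.222222=1.7778
k=4 src: inc=-0.222222, refl=-0.222222·-1.000000=0.2222; V=2.000000+-0.222222+0.222222=2.0000

0 0 source 2.0000
1 1 load 2.6667
2 2 source 2.0000
3 3 load 1.7778
4 4 source 2.0000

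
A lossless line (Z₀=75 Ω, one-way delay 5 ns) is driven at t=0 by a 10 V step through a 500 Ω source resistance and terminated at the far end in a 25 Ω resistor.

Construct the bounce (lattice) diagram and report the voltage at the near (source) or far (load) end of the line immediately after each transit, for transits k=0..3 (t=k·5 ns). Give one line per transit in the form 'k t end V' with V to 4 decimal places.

Γ_L=-0.500000, Γ_S=0.739130; launch V₁=10·75/575=1.304348
k=0 src: V=1.3043
k=1 load: inc=1.304348, refl=1.304348·-0.500000=-0.6522; V=0.000000+1.304348+-0.652174=0.6522
k=2 src: inc=-0.652174, refl=-0.652174·0.739130=-0.4820; V=1.304348+-0.652174+-0.482042=0.1701
k=3 load: inc=-0.482042, refl=-0.482042·-0.500000=0.2410; V=0.652174+-0.482042+0.241021=0.4112

0 0 source 1.3043
1 5 load 0.6522
2 10 source 0.1701
3 15 load 0.4112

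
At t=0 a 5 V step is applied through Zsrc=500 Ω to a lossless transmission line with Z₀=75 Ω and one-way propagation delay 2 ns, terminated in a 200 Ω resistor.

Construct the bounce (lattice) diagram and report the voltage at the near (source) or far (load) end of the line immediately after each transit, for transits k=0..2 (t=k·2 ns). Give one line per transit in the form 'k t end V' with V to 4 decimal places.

0 0 source 0.6522
1 2 load 0.9486
2 4 source 1.1677

Γ_L=0.454545, Γ_S=0.739130; launch V₁=5·75/575=0.652174
k=0 src: V=0.6522
k=1 load: inc=0.652174, refl=0.652174·0.454545=0.2964; V=0.000000+0.652174+0.296443=0.9486
k=2 src: inc=0.296443, refl=0.296443·0.739130=0.2191; V=0.652174+0.296443+0.219110=1.1677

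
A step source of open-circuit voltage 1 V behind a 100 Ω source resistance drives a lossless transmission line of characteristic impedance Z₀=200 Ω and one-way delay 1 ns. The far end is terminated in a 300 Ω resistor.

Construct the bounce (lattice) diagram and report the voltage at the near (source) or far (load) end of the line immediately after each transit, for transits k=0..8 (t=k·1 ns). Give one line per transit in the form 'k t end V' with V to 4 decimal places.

Γ_L=0.200000, Γ_S=-0.333333; launch V₁=1·200/300=0.666667
k=0 src: V=0.6667
k=1 load: inc=0.666667, refl=0.666667·0.200000=0.1333; V=0.000000+0.666667+0.133333=0.8000
k=2 src: inc=0.133333, refl=0.133333·-0.333333=-0.0444; V=0.666667+0.133333+-0.044444=0.7556
k=3 load: inc=-0.044444, refl=-0.044444·0.200000=-0.0089; V=0.800000+-0.044444+-0.008889=0.7467
k=4 src: inc=-0.008889, refl=-0.008889·-0.333333=0.0030; V=0.755556+-0.008889+0.002963=0.7496
k=5 load: inc=0.002963, refl=0.002963·0.200000=0.0006; V=0.746667+0.002963+0.000593=0.7502
k=6 src: inc=0.000593, refl=0.000593·-0.333333=-0.0002; V=0.749630+0.000593+-0.000198=0.7500
k=7 load: inc=-0.000198, refl=-0.000198·0.200000=-0.0000; V=0.750222+-0.000198+-0.000040=0.7500
k=8 src: inc=-0.000040, refl=-0.000040·-0.333333=0.0000; V=0.750025+-0.000040+0.000013=0.7500

0 0 source 0.6667
1 1 load 0.8000
2 2 source 0.7556
3 3 load 0.7467
4 4 source 0.7496
5 5 load 0.7502
6 6 source 0.7500
7 7 load 0.7500
8 8 source 0.7500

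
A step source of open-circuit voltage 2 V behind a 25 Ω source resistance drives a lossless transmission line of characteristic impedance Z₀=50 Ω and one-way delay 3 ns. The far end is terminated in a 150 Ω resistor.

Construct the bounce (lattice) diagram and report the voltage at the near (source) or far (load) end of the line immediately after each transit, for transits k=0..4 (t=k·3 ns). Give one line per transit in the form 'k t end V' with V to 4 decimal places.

0 0 source 1.3333
1 3 load 2.0000
2 6 source 1.7778
3 9 load 1.6667
4 12 source 1.7037

Γ_L=0.500000, Γ_S=-0.333333; launch V₁=2·50/75=1.333333
k=0 src: V=1.3333
k=1 load: inc=1.333333, refl=1.333333·0.500000=0.6667; V=0.000000+1.333333+0.666667=2.0000
k=2 src: inc=0.666667, refl=0.666667·-0.333333=-0.2222; V=1.333333+0.666667+-0.222222=1.7778
k=3 load: inc=-0.222222, refl=-0.222222·0.500000=-0.1111; V=2.000000+-0.222222+-0.111111=1.6667
k=4 src: inc=-0.111111, refl=-0.111111·-0.333333=0.0370; V=1.777778+-0.111111+0.037037=1.7037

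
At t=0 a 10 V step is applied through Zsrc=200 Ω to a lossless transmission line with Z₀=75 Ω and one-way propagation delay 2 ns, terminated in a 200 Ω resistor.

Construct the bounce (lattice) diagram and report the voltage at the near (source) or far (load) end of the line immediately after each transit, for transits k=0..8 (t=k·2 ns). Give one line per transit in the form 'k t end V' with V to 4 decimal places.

Γ_L=0.454545, Γ_S=0.454545; launch V₁=10·75/275=2.727273
k=0 src: V=2.7273
k=1 load: inc=2.727273, refl=2.727273·0.454545=1.2397; V=0.000000+2.727273+1.239669=3.9669
k=2 src: inc=1.239669, refl=1.239669·0.454545=0.5635; V=2.727273+1.239669+0.563486=4.5304
k=3 load: inc=0.563486, refl=0.563486·0.454545=0.2561; V=3.966942+0.563486+0.256130=4.7866
k=4 src: inc=0.256130, refl=0.256130·0.454545=0.1164; V=4.530428+0.256130+0.116423=4.9030
k=5 load: inc=0.116423, refl=0.116423·0.454545=0.0529; V=4.786558+0.116423+0.052919=4.9559
k=6 src: inc=0.052919, refl=0.052919·0.454545=0.0241; V=4.902981+0.052919+0.024054=4.9800
k=7 load: inc=0.024054, refl=0.024054·0.454545=0.0109; V=4.955900+0.024054+0.010934=4.9909
k=8 src: inc=0.010934, refl=0.010934·0.454545=0.0050; V=4.979955+0.010934+0.004970=4.9959

0 0 source 2.7273
1 2 load 3.9669
2 4 source 4.5304
3 6 load 4.7866
4 8 source 4.9030
5 10 load 4.9559
6 12 source 4.9800
7 14 load 4.9909
8 16 source 4.9959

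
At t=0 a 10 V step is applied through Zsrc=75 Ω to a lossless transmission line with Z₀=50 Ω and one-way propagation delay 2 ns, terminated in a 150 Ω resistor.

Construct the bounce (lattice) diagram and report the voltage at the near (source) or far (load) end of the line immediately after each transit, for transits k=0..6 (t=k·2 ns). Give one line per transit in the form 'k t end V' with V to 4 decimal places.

Γ_L=0.500000, Γ_S=0.200000; launch V₁=10·50/125=4.000000
k=0 src: V=4.0000
k=1 load: inc=4.000000, refl=4.000000·0.500000=2.0000; V=0.000000+4.000000+2.000000=6.0000
k=2 src: inc=2.000000, refl=2.000000·0.200000=0.4000; V=4.000000+2.000000+0.400000=6.4000
k=3 load: inc=0.400000, refl=0.400000·0.500000=0.2000; V=6.000000+0.400000+0.200000=6.6000
k=4 src: inc=0.200000, refl=0.200000·0.200000=0.0400; V=6.400000+0.200000+0.040000=6.6400
k=5 load: inc=0.040000, refl=0.040000·0.500000=0.0200; V=6.600000+0.040000+0.020000=6.6600
k=6 src: inc=0.020000, refl=0.020000·0.200000=0.0040; V=6.640000+0.020000+0.004000=6.6640

0 0 source 4.0000
1 2 load 6.0000
2 4 source 6.4000
3 6 load 6.6000
4 8 source 6.6400
5 10 load 6.6600
6 12 source 6.6640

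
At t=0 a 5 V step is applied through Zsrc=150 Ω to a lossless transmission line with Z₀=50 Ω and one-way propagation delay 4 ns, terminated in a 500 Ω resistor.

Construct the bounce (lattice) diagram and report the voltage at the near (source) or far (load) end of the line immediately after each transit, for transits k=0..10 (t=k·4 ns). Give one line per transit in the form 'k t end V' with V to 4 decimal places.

Γ_L=0.818182, Γ_S=0.500000; launch V₁=5·50/200=1.250000
k=0 src: V=1.2500
k=1 load: inc=1.250000, refl=1.250000·0.818182=1.0227; V=0.000000+1.250000+1.022727=2.2727
k=2 src: inc=1.022727, refl=1.022727·0.500000=0.5114; V=1.250000+1.022727+0.511364=2.7841
k=3 load: inc=0.511364, refl=0.511364·0.818182=0.4184; V=2.272727+0.511364+0.418388=3.2025
k=4 src: inc=0.418388, refl=0.418388·0.500000=0.2092; V=2.784091+0.418388+0.209194=3.4117
k=5 load: inc=0.209194, refl=0.209194·0.818182=0.1712; V=3.202479+0.209194+0.171159=3.5828
k=6 src: inc=0.171159, refl=0.171159·0.500000=0.0856; V=3.411674+0.171159+0.085579=3.6684
k=7 load: inc=0.085579, refl=0.085579·0.818182=0.0700; V=3.582832+0.085579+0.070020=3.7384
k=8 src: inc=0.070020, refl=0.070020·0.500000=0.0350; V=3.668412+0.070020+0.035010=3.7734
k=9 load: inc=0.035010, refl=0.035010·0.818182=0.0286; V=3.738431+0.035010+0.028644=3.8021
k=10 src: inc=0.028644, refl=0.028644·0.500000=0.0143; V=3.773441+0.028644+0.014322=3.8164

0 0 source 1.2500
1 4 load 2.2727
2 8 source 2.7841
3 12 load 3.2025
4 16 source 3.4117
5 20 load 3.5828
6 24 source 3.6684
7 28 load 3.7384
8 32 source 3.7734
9 36 load 3.8021
10 40 source 3.8164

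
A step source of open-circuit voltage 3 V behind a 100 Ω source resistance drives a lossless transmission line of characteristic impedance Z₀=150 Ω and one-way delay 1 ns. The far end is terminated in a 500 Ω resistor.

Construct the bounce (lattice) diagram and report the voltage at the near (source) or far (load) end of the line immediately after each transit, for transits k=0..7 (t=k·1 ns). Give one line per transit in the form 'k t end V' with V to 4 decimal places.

Γ_L=0.538462, Γ_S=-0.200000; launch V₁=3·150/250=1.800000
k=0 src: V=1.8000
k=1 load: inc=1.800000, refl=1.800000·0.538462=0.9692; V=0.000000+1.800000+0.969231=2.7692
k=2 src: inc=0.969231, refl=0.969231·-0.200000=-0.1938; V=1.800000+0.969231+-0.193846=2.5754
k=3 load: inc=-0.193846, refl=-0.193846·0.538462=-0.1044; V=2.769231+-0.193846+-0.104379=2.4710
k=4 src: inc=-0.104379, refl=-0.104379·-0.200000=0.0209; V=2.575385+-0.104379+0.020876=2.4919
k=5 load: inc=0.020876, refl=0.020876·0.538462=0.0112; V=2.471006+0.020876+0.011241=2.5031
k=6 src: inc=0.011241, refl=0.011241·-0.200000=-0.0022; V=2.491882+0.011241+-0.002248=2.5009
k=7 load: inc=-0.002248, refl=-0.002248·0.538462=-0.0012; V=2.503122+-0.002248+-0.001211=2.4997

0 0 source 1.8000
1 1 load 2.7692
2 2 source 2.5754
3 3 load 2.4710
4 4 source 2.4919
5 5 load 2.5031
6 6 source 2.5009
7 7 load 2.4997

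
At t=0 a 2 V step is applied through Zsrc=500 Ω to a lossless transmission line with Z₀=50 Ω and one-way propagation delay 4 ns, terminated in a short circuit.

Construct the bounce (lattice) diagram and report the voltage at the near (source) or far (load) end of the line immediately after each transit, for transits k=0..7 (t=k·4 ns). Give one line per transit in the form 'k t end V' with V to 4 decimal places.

0 0 source 0.1818
1 4 load 0.0000
2 8 source -0.1488
3 12 load 0.0000
4 16 source 0.1217
5 20 load 0.0000
6 24 source -0.0996
7 28 load 0.0000

Γ_L=-1.000000, Γ_S=0.818182; launch V₁=2·50/550=0.181818
k=0 src: V=0.1818
k=1 load: inc=0.181818, refl=0.181818·-1.000000=-0.1818; V=0.000000+0.181818+-0.181818=0.0000
k=2 src: inc=-0.181818, refl=-0.181818·0.818182=-0.1488; V=0.181818+-0.181818+-0.148760=-0.1488
k=3 load: inc=-0.148760, refl=-0.148760·-1.000000=0.1488; V=0.000000+-0.148760+0.148760=0.0000
k=4 src: inc=0.148760, refl=0.148760·0.818182=0.1217; V=-0.148760+0.148760+0.121713=0.1217
k=5 load: inc=0.121713, refl=0.121713·-1.000000=-0.1217; V=0.000000+0.121713+-0.121713=0.0000
k=6 src: inc=-0.121713, refl=-0.121713·0.818182=-0.0996; V=0.121713+-0.121713+-0.099583=-0.0996
k=7 load: inc=-0.099583, refl=-0.099583·-1.000000=0.0996; V=0.000000+-0.099583+0.099583=0.0000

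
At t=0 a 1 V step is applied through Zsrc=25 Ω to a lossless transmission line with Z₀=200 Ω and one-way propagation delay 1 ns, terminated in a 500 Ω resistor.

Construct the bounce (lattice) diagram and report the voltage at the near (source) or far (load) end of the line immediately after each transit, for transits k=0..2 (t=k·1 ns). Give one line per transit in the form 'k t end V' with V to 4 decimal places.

0 0 source 0.8889
1 1 load 1.2698
2 2 source 0.9735

Γ_L=0.428571, Γ_S=-0.777778; launch V₁=1·200/225=0.888889
k=0 src: V=0.8889
k=1 load: inc=0.888889, refl=0.888889·0.428571=0.3810; V=0.000000+0.888889+0.380952=1.2698
k=2 src: inc=0.380952, refl=0.380952·-0.777778=-0.2963; V=0.888889+0.380952+-0.296296=0.9735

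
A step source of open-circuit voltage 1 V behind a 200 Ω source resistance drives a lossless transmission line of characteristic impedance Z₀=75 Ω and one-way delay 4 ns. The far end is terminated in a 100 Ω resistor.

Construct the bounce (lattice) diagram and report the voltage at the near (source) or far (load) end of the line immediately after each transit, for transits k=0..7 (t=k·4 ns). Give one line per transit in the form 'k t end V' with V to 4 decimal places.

0 0 source 0.2727
1 4 load 0.3117
2 8 source 0.3294
3 12 load 0.3319
4 16 source 0.3331
5 20 load 0.3332
6 24 source 0.3333
7 28 load 0.3333

Γ_L=0.142857, Γ_S=0.454545; launch V₁=1·75/275=0.272727
k=0 src: V=0.2727
k=1 load: inc=0.272727, refl=0.272727·0.142857=0.0390; V=0.000000+0.272727+0.038961=0.3117
k=2 src: inc=0.038961, refl=0.038961·0.454545=0.0177; V=0.272727+0.038961+0.017710=0.3294
k=3 load: inc=0.017710, refl=0.017710·0.142857=0.0025; V=0.311688+0.017710+0.002530=0.3319
k=4 src: inc=0.002530, refl=0.002530·0.454545=0.0011; V=0.329398+0.002530+0.001150=0.3331
k=5 load: inc=0.001150, refl=0.001150·0.142857=0.0002; V=0.331928+0.001150+0.000164=0.3332
k=6 src: inc=0.000164, refl=0.000164·0.454545=0.0001; V=0.333078+0.000164+0.000075=0.3333
k=7 load: inc=0.000075, refl=0.000075·0.142857=0.0000; V=0.333242+0.000075+0.000011=0.3333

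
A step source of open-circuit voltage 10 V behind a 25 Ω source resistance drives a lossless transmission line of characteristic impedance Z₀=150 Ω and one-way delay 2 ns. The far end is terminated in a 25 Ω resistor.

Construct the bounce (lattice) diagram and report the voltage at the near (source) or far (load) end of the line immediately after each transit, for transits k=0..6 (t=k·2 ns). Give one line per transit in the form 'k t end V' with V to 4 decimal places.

Γ_L=-0.714286, Γ_S=-0.714286; launch V₁=10·150/175=8.571429
k=0 src: V=8.5714
k=1 load: inc=8.571429, refl=8.571429·-0.714286=-6.1224; V=0.000000+8.571429+-6.122449=2.4490
k=2 src: inc=-6.122449, refl=-6.122449·-0.714286=4.3732; V=8.571429+-6.122449+4.373178=6.8222
k=3 load: inc=4.373178, refl=4.373178·-0.714286=-3.1237; V=2.448980+4.373178+-3.123698=3.6985
k=4 src: inc=-3.123698, refl=-3.123698·-0.714286=2.2312; V=6.822157+-3.123698+2.231213=5.9297
k=5 load: inc=2.231213, refl=2.231213·-0.714286=-1.5937; V=3.698459+2.231213+-1.593724=4.3359
k=6 src: inc=-1.593724, refl=-1.593724·-0.714286=1.1384; V=5.929672+-1.593724+1.138374=5.4743

0 0 source 8.5714
1 2 load 2.4490
2 4 source 6.8222
3 6 load 3.6985
4 8 source 5.9297
5 10 load 4.3359
6 12 source 5.4743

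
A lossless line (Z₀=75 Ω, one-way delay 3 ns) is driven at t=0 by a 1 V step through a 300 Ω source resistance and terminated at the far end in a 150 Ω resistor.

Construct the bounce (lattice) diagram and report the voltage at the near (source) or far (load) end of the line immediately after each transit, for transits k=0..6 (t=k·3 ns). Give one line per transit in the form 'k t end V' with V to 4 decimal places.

Γ_L=0.333333, Γ_S=0.600000; launch V₁=1·75/375=0.200000
k=0 src: V=0.2000
k=1 load: inc=0.200000, refl=0.200000·0.333333=0.0667; V=0.000000+0.200000+0.066667=0.2667
k=2 src: inc=0.066667, refl=0.066667·0.600000=0.0400; V=0.200000+0.066667+0.040000=0.3067
k=3 load: inc=0.040000, refl=0.040000·0.333333=0.0133; V=0.266667+0.040000+0.013333=0.3200
k=4 src: inc=0.013333, refl=0.013333·0.600000=0.0080; V=0.306667+0.013333+0.008000=0.3280
k=5 load: inc=0.008000, refl=0.008000·0.333333=0.0027; V=0.320000+0.008000+0.002667=0.3307
k=6 src: inc=0.002667, refl=0.002667·0.600000=0.0016; V=0.328000+0.002667+0.001600=0.3323

0 0 source 0.2000
1 3 load 0.2667
2 6 source 0.3067
3 9 load 0.3200
4 12 source 0.3280
5 15 load 0.3307
6 18 source 0.3323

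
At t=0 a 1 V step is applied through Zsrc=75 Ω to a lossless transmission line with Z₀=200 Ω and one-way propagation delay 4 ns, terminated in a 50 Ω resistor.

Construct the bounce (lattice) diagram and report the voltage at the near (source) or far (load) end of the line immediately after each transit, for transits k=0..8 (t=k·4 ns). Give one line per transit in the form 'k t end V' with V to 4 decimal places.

Γ_L=-0.600000, Γ_S=-0.454545; launch V₁=1·200/275=0.727273
k=0 src: V=0.7273
k=1 load: inc=0.727273, refl=0.727273·-0.600000=-0.4364; V=0.000000+0.727273+-0.436364=0.2909
k=2 src: inc=-0.436364, refl=-0.436364·-0.454545=0.1983; V=0.727273+-0.436364+0.198347=0.4893
k=3 load: inc=0.198347, refl=0.198347·-0.600000=-0.1190; V=0.290909+0.198347+-0.119008=0.3702
k=4 src: inc=-0.119008, refl=-0.119008·-0.454545=0.0541; V=0.489256+-0.119008+0.054095=0.4243
k=5 load: inc=0.054095, refl=0.054095·-0.600000=-0.0325; V=0.370248+0.054095+-0.032457=0.3919
k=6 src: inc=-0.032457, refl=-0.032457·-0.454545=0.0148; V=0.424343+-0.032457+0.014753=0.4066
k=7 load: inc=0.014753, refl=0.014753·-0.600000=-0.0089; V=0.391886+0.014753+-0.008852=0.3978
k=8 src: inc=-0.008852, refl=-0.008852·-0.454545=0.0040; V=0.406639+-0.008852+0.004024=0.4018

0 0 source 0.7273
1 4 load 0.2909
2 8 source 0.4893
3 12 load 0.3702
4 16 source 0.4243
5 20 load 0.3919
6 24 source 0.4066
7 28 load 0.3978
8 32 source 0.4018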